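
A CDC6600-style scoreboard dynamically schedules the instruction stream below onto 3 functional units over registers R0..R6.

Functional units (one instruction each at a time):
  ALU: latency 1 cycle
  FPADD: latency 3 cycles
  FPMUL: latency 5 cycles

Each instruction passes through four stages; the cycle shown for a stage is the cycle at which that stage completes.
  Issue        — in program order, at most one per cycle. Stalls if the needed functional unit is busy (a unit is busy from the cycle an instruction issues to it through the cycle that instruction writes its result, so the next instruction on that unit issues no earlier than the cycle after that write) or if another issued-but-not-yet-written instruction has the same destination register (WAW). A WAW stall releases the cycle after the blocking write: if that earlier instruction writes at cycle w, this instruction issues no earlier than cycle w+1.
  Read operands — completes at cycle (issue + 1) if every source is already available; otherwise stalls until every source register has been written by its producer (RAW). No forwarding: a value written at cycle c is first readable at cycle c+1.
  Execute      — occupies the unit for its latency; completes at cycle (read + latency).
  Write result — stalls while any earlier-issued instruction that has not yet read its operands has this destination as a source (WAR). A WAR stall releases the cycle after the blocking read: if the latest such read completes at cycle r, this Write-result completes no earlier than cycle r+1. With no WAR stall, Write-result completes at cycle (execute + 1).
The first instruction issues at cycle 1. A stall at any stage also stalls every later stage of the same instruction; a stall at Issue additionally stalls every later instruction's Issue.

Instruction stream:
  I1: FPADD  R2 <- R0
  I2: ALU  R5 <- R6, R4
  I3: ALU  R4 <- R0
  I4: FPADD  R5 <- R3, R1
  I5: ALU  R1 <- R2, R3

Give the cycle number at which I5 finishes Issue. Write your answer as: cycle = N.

I1  is:1  ro:2  ex:5  wr:6
I2  is:2  ro:3  ex:4  wr:5
I3  is:6  ro:7  ex:8  wr:9  — struct: ALU busy until I2 writes@5
I4  is:7  ro:8  ex:11  wr:12
I5  is:10  ro:11  ex:12  wr:13  — struct: ALU busy until I3 writes@9

cycle = 10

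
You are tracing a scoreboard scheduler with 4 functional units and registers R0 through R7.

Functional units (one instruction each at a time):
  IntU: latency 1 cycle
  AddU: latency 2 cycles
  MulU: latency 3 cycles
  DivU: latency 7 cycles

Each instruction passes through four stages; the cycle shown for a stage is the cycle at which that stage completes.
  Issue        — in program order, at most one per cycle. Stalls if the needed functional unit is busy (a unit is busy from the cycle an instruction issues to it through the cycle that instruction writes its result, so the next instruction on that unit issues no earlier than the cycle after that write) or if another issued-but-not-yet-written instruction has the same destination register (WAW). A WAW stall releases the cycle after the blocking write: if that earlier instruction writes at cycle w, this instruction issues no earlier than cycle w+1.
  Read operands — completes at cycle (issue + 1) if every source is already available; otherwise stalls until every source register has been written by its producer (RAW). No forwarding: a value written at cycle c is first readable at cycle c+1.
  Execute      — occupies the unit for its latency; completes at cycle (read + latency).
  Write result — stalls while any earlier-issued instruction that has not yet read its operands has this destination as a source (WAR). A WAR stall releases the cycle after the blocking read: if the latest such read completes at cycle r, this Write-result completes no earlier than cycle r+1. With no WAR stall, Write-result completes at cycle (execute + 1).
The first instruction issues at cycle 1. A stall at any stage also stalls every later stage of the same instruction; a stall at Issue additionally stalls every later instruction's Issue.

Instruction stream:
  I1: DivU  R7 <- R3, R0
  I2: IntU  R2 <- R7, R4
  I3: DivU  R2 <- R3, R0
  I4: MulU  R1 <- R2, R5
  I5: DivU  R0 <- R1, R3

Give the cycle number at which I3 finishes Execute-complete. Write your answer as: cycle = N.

cycle = 22

t=1  I1 dispatched to DivU
t=2  I1 operands ready · I2 dispatched to IntU
t=9  I1 complete
t=10  R7←I1
t=11  I2 operands ready
t=12  I2 complete
t=13  R2←I2
t=14  I3 dispatched to DivU
t=15  I3 operands ready · I4 dispatched to MulU
t=22  I3 complete
t=23  R2←I3
t=24  I4 operands ready · I5 dispatched to DivU
t=27  I4 complete
t=28  R1←I4
t=29  I5 operands ready
t=36  I5 complete
t=37  R0←I5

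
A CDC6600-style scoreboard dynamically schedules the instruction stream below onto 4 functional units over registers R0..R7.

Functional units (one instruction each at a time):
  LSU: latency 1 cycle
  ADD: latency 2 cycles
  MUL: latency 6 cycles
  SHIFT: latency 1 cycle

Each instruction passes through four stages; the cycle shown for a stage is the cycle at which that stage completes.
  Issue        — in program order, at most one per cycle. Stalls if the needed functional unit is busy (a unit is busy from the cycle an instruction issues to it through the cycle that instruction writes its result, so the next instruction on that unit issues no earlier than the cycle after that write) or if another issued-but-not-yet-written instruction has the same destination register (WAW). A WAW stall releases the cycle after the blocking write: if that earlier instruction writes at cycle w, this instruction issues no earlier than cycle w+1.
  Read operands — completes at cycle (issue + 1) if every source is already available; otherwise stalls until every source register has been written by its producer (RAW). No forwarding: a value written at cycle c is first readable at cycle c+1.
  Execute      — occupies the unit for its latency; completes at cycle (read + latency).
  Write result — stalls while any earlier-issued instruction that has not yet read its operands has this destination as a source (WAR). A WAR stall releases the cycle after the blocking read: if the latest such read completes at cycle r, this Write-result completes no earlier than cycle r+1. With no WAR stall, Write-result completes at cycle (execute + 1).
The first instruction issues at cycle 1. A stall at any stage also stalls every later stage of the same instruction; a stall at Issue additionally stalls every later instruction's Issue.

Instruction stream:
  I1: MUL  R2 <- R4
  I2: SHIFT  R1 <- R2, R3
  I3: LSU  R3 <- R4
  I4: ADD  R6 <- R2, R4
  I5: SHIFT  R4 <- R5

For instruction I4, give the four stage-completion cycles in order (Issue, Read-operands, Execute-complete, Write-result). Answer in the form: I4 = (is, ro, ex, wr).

1) issue 1, read 2, done 8, write 9
2) issue 2, read 10, done 11, write 12  <RAW R2: wait I1 write@9>
3) issue 3, read 4, done 5, write 11  <WAR R3: wait I2 read@10>
4) issue 4, read 10, done 12, write 13  <RAW R2: wait I1 write@9>
5) issue 13, read 14, done 15, write 16  <struct: SHIFT busy until I2 writes@12>

I4 = (4, 10, 12, 13)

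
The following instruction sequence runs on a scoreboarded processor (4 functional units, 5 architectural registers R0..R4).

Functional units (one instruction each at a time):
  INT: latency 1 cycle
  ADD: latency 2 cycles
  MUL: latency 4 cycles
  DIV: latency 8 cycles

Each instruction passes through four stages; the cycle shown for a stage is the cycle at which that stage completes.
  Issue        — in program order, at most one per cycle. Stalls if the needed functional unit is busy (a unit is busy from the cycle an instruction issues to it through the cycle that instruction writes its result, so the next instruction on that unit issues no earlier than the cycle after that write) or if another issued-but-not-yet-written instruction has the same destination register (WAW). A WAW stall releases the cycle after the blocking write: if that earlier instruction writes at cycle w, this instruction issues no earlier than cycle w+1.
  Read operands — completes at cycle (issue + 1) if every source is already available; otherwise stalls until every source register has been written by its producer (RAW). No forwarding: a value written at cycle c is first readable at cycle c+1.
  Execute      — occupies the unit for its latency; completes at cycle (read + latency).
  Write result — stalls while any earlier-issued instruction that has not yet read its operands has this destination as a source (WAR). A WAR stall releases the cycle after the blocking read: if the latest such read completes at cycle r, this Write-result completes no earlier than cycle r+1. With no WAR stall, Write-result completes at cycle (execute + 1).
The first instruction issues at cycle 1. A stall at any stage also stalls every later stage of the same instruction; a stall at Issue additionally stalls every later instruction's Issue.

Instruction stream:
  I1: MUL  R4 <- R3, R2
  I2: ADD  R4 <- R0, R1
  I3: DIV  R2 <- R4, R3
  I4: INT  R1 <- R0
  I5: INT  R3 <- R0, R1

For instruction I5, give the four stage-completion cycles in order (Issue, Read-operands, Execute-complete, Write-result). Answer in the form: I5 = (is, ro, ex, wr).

I1: IS=1 RO=2 EX=6 WR=7
I2: IS=8 RO=9 EX=11 WR=12  [WAW R4: wait I1 write@7]
I3: IS=9 RO=13 EX=21 WR=22  [RAW R4: wait I2 write@12]
I4: IS=10 RO=11 EX=12 WR=13
I5: IS=14 RO=15 EX=16 WR=17  [struct: INT busy until I4 writes@13]

I5 = (14, 15, 16, 17)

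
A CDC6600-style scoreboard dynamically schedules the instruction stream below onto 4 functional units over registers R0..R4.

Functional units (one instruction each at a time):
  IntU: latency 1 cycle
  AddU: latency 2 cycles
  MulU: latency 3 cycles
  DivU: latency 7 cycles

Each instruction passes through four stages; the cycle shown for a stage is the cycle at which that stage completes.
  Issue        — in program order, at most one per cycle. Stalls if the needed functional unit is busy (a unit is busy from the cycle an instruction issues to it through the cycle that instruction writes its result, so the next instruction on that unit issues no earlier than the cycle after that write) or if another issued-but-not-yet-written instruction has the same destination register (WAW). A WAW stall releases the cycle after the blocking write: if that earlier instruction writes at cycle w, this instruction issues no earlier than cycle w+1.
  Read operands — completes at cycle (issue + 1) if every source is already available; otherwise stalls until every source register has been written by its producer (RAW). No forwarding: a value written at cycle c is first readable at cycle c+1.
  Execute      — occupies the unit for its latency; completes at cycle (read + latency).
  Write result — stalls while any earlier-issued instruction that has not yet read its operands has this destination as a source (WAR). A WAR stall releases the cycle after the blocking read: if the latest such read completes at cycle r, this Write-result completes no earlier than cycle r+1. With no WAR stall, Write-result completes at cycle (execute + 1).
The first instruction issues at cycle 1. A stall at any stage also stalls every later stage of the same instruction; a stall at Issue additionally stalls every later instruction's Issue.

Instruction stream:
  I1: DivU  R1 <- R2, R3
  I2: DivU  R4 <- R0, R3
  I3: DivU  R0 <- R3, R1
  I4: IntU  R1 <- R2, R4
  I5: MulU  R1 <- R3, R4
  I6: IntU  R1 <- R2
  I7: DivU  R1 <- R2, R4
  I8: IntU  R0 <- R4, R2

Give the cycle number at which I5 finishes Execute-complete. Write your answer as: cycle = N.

c1: I1 issues→DivU
c2: I1 reads
c9: I1 exec-done
c10: I1 writes R1
c11: I2 issues→DivU
c12: I2 reads
c19: I2 exec-done
c20: I2 writes R4
c21: I3 issues→DivU
c22: I3 reads · I4 issues→IntU
c23: I4 reads
c24: I4 exec-done
c25: I4 writes R1
c26: I5 issues→MulU
c27: I5 reads
c29: I3 exec-done
c30: I3 writes R0 · I5 exec-done
c31: I5 writes R1
c32: I6 issues→IntU
c33: I6 reads
c34: I6 exec-done
c35: I6 writes R1
c36: I7 issues→DivU
c37: I7 reads · I8 issues→IntU
c38: I8 reads
c39: I8 exec-done
c40: I8 writes R0
c44: I7 exec-done
c45: I7 writes R1

cycle = 30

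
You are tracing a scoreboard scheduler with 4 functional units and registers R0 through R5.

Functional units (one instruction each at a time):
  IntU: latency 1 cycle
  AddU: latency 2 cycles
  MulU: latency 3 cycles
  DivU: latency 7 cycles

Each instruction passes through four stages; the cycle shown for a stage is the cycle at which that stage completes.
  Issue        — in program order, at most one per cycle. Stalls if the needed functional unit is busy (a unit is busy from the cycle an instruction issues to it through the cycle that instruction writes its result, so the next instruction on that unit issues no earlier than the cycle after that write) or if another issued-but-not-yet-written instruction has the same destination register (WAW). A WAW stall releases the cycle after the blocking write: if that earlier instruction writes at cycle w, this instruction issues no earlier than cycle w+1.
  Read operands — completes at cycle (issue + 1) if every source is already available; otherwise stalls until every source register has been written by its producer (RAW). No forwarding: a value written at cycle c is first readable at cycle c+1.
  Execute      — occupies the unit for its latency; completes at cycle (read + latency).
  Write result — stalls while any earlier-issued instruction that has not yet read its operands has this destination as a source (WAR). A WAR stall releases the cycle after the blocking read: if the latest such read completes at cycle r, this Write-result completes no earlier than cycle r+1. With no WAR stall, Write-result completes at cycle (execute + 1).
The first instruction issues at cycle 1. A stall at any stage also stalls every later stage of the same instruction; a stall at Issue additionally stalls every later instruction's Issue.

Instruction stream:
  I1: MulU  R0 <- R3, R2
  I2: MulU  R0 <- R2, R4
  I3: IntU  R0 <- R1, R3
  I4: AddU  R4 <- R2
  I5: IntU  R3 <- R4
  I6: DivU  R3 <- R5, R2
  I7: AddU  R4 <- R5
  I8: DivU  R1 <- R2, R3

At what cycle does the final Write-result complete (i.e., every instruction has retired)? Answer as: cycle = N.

cycle = 41

[1] I1 issues→MulU
[2] I1 reads
[5] I1 exec-done
[6] I1 writes R0
[7] I2 issues→MulU
[8] I2 reads
[11] I2 exec-done
[12] I2 writes R0
[13] I3 issues→IntU
[14] I3 reads | I4 issues→AddU
[15] I3 exec-done | I4 reads
[16] I3 writes R0
[17] I4 exec-done | I5 issues→IntU
[18] I4 writes R4
[19] I5 reads
[20] I5 exec-done
[21] I5 writes R3
[22] I6 issues→DivU
[23] I6 reads | I7 issues→AddU
[24] I7 reads
[26] I7 exec-done
[27] I7 writes R4
[30] I6 exec-done
[31] I6 writes R3
[32] I8 issues→DivU
[33] I8 reads
[40] I8 exec-done
[41] I8 writes R1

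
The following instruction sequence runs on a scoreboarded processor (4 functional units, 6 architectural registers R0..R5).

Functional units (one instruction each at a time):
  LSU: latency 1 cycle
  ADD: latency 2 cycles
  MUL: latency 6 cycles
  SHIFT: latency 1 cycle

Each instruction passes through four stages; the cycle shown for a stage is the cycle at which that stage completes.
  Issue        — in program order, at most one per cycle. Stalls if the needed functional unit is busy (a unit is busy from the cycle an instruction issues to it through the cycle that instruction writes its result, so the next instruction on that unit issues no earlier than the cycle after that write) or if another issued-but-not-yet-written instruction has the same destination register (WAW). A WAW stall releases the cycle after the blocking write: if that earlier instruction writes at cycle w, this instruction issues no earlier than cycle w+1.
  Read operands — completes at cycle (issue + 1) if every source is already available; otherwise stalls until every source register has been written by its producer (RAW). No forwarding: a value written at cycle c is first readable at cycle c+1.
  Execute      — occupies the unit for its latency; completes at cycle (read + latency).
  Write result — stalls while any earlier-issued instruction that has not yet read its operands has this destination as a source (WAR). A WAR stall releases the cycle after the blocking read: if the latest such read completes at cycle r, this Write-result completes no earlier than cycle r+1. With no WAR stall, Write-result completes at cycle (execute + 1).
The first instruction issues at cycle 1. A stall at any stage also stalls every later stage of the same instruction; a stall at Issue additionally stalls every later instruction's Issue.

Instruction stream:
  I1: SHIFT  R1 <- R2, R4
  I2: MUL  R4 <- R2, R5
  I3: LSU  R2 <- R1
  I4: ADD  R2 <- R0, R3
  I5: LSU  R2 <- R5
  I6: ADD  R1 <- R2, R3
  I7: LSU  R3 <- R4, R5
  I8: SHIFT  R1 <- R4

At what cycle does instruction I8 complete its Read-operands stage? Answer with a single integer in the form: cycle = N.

1) issue 1, read 2, done 3, write 4
2) issue 2, read 3, done 9, write 10
3) issue 3, read 5, done 6, write 7  <RAW R1: wait I1 write@4>
4) issue 8, read 9, done 11, write 12  <WAW R2: wait I3 write@7>
5) issue 13, read 14, done 15, write 16  <WAW R2: wait I4 write@12>
6) issue 14, read 17, done 19, write 20  <RAW R2: wait I5 write@16>
7) issue 17, read 18, done 19, write 20  <struct: LSU busy until I5 writes@16>
8) issue 21, read 22, done 23, write 24  <WAW R1: wait I6 write@20>

cycle = 22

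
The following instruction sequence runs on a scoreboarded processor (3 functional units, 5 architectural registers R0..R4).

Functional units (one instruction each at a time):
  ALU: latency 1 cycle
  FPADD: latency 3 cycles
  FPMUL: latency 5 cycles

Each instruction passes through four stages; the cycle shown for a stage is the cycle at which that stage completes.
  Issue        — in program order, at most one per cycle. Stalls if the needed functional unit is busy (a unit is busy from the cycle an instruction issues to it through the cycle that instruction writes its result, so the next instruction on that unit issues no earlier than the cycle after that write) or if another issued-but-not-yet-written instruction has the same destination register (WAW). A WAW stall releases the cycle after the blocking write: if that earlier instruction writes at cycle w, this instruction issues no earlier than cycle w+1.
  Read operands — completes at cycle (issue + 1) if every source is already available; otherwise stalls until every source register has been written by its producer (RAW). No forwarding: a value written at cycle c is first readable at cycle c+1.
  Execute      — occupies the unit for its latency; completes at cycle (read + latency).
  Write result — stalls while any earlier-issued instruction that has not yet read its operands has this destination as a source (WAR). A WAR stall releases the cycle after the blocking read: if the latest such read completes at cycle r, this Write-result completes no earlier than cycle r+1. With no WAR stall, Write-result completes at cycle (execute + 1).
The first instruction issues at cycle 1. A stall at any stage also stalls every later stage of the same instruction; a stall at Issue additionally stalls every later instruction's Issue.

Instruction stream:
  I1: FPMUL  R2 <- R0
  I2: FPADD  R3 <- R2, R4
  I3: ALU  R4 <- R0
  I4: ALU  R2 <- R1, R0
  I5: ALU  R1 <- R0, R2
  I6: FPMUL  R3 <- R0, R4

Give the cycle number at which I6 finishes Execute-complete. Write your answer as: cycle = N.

I1: IS=1 RO=2 EX=7 WR=8
I2: IS=2 RO=9 EX=12 WR=13  [RAW R2: wait I1 write@8]
I3: IS=3 RO=4 EX=5 WR=10  [WAR R4: wait I2 read@9]
I4: IS=11 RO=12 EX=13 WR=14  [struct: ALU busy until I3 writes@10]
I5: IS=15 RO=16 EX=17 WR=18  [struct: ALU busy until I4 writes@14]
I6: IS=16 RO=17 EX=22 WR=23

cycle = 22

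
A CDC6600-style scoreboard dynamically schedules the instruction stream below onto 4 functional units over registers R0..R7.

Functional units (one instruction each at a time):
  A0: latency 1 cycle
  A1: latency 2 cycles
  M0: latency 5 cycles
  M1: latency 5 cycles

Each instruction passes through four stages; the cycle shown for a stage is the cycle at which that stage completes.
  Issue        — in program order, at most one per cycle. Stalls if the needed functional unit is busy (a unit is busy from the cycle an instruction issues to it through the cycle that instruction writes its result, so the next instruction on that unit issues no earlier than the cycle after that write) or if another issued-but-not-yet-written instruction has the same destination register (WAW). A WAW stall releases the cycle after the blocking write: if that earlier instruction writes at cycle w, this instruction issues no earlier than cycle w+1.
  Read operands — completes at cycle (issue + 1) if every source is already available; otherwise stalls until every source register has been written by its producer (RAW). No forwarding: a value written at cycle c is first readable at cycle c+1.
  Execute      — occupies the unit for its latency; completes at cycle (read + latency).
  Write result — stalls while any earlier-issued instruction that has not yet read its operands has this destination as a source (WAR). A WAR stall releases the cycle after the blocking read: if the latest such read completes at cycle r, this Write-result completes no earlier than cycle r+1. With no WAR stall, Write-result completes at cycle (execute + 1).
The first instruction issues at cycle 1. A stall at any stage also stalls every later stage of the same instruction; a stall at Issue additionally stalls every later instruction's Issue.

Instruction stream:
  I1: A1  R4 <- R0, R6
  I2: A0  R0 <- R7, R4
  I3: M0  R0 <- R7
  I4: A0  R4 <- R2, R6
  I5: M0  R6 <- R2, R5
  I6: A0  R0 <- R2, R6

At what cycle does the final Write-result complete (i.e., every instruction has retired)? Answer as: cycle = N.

cycle = 27

I1: IS=1 RO=2 EX=4 WR=5
I2: IS=2 RO=6 EX=7 WR=8  [RAW R4: wait I1 write@5]
I3: IS=9 RO=10 EX=15 WR=16  [WAW R0: wait I2 write@8]
I4: IS=10 RO=11 EX=12 WR=13
I5: IS=17 RO=18 EX=23 WR=24  [struct: M0 busy until I3 writes@16]
I6: IS=18 RO=25 EX=26 WR=27  [RAW R6: wait I5 write@24]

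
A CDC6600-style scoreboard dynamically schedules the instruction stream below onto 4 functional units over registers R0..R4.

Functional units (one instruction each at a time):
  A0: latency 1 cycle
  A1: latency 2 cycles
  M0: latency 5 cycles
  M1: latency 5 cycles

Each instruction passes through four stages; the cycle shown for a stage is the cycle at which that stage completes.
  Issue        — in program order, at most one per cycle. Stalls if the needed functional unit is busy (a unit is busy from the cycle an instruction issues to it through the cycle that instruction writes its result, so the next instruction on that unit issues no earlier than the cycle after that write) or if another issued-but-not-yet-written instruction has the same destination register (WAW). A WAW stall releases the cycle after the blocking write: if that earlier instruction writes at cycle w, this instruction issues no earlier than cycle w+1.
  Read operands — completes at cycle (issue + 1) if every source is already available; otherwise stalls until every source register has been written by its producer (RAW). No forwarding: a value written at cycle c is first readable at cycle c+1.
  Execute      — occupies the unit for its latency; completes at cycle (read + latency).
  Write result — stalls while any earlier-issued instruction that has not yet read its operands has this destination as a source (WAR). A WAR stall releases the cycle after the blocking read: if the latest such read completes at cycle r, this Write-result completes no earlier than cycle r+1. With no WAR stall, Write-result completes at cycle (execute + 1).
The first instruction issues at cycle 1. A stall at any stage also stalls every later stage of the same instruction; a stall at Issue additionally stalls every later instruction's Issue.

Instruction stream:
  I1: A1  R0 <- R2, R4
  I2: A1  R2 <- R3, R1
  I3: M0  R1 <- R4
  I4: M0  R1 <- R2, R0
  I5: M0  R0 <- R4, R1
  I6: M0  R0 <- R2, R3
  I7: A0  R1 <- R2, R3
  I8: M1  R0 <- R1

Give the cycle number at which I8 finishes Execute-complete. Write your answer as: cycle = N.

1) issue 1, read 2, done 4, write 5
2) issue 6, read 7, done 9, write 10  <struct: A1 busy until I1 writes@5>
3) issue 7, read 8, done 13, write 14
4) issue 15, read 16, done 21, write 22  <struct: M0 busy until I3 writes@14>
5) issue 23, read 24, done 29, write 30  <struct: M0 busy until I4 writes@22>
6) issue 31, read 32, done 37, write 38  <struct: M0 busy until I5 writes@30>
7) issue 32, read 33, done 34, write 35
8) issue 39, read 40, done 45, write 46  <WAW R0: wait I6 write@38>

cycle = 45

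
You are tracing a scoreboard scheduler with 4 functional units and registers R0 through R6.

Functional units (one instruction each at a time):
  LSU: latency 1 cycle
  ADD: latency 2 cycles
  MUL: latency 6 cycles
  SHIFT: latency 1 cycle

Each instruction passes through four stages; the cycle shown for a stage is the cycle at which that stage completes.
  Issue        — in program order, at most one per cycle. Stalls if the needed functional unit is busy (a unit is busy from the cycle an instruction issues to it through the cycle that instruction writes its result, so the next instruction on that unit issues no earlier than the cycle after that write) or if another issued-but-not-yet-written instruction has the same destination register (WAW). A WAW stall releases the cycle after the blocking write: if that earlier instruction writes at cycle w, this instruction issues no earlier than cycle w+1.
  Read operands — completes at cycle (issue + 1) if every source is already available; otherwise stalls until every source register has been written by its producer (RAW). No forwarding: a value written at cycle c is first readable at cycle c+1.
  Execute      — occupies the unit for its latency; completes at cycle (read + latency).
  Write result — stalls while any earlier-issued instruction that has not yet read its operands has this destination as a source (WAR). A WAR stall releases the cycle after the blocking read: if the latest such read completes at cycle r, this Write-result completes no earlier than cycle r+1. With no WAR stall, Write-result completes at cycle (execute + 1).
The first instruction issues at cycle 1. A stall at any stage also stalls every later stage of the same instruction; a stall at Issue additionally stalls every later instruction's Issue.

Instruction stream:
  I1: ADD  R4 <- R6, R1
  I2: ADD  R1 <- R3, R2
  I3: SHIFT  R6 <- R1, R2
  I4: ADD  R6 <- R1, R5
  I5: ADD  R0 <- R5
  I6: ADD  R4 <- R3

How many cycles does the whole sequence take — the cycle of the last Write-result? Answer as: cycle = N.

cycle = 28

1) issue 1, read 2, done 4, write 5
2) issue 6, read 7, done 9, write 10  <struct: ADD busy until I1 writes@5>
3) issue 7, read 11, done 12, write 13  <RAW R1: wait I2 write@10>
4) issue 14, read 15, done 17, write 18  <WAW R6: wait I3 write@13>
5) issue 19, read 20, done 22, write 23  <struct: ADD busy until I4 writes@18>
6) issue 24, read 25, done 27, write 28  <struct: ADD busy until I5 writes@23>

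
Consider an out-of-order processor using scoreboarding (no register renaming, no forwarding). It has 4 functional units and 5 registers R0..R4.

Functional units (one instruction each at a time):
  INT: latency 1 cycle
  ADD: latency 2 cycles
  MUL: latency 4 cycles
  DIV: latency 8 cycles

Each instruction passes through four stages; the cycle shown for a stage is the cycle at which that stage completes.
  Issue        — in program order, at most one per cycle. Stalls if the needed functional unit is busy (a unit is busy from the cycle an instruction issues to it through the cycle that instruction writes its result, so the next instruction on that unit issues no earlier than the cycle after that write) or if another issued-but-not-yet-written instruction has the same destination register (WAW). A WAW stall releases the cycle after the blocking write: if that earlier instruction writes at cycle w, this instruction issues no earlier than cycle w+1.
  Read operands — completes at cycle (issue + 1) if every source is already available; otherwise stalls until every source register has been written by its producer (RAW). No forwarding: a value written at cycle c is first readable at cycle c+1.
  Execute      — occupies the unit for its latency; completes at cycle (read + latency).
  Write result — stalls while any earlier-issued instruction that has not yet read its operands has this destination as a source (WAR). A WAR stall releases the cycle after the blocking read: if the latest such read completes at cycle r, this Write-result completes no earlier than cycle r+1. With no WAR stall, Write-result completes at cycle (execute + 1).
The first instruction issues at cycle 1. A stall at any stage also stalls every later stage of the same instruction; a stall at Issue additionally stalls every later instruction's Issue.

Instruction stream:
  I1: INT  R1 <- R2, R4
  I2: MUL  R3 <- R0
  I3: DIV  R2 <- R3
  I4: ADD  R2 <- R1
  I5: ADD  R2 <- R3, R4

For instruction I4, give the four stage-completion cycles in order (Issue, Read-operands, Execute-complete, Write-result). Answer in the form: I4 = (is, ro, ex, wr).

[1] issue I1 (INT)
[2] I1 read-ops | issue I2 (MUL)
[3] I1 finished on INT | I2 read-ops | issue I3 (DIV)
[4] I1→R1
[7] I2 finished on MUL
[8] I2→R3
[9] I3 read-ops
[17] I3 finished on DIV
[18] I3→R2
[19] issue I4 (ADD)
[20] I4 read-ops
[22] I4 finished on ADD
[23] I4→R2
[24] issue I5 (ADD)
[25] I5 read-ops
[27] I5 finished on ADD
[28] I5→R2

I4 = (19, 20, 22, 23)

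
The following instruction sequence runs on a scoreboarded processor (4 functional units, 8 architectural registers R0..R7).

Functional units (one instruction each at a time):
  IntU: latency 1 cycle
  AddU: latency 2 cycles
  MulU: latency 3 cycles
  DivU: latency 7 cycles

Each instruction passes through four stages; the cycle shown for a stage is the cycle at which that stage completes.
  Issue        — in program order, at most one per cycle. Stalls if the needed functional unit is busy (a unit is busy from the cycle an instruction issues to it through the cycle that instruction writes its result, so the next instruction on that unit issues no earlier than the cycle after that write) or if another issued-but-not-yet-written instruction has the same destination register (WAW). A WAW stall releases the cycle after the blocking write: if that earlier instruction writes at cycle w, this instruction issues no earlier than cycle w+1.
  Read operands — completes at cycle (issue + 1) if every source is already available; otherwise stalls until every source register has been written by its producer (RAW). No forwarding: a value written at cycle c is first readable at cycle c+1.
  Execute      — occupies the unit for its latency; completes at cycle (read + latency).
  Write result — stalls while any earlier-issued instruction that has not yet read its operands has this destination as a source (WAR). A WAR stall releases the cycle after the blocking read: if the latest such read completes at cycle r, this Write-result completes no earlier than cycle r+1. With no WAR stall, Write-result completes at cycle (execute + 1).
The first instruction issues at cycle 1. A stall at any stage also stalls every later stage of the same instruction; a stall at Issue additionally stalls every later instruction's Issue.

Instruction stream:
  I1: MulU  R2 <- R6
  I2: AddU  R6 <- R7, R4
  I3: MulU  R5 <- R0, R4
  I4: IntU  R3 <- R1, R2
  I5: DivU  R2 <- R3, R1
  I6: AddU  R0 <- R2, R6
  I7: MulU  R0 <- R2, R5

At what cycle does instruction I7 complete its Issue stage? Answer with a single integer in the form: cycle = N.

c1: I1 dispatched to MulU
c2: I1 operands ready · I2 dispatched to AddU
c3: I2 operands ready
c5: I1 complete · I2 complete
c6: R2←I1 · R6←I2
c7: I3 dispatched to MulU
c8: I3 operands ready · I4 dispatched to IntU
c9: I4 operands ready · I5 dispatched to DivU
c10: I4 complete · I6 dispatched to AddU
c11: I3 complete · R3←I4
c12: R5←I3 · I5 operands ready
c19: I5 complete
c20: R2←I5
c21: I6 operands ready
c23: I6 complete
c24: R0←I6
c25: I7 dispatched to MulU
c26: I7 operands ready
c29: I7 complete
c30: R0←I7

cycle = 25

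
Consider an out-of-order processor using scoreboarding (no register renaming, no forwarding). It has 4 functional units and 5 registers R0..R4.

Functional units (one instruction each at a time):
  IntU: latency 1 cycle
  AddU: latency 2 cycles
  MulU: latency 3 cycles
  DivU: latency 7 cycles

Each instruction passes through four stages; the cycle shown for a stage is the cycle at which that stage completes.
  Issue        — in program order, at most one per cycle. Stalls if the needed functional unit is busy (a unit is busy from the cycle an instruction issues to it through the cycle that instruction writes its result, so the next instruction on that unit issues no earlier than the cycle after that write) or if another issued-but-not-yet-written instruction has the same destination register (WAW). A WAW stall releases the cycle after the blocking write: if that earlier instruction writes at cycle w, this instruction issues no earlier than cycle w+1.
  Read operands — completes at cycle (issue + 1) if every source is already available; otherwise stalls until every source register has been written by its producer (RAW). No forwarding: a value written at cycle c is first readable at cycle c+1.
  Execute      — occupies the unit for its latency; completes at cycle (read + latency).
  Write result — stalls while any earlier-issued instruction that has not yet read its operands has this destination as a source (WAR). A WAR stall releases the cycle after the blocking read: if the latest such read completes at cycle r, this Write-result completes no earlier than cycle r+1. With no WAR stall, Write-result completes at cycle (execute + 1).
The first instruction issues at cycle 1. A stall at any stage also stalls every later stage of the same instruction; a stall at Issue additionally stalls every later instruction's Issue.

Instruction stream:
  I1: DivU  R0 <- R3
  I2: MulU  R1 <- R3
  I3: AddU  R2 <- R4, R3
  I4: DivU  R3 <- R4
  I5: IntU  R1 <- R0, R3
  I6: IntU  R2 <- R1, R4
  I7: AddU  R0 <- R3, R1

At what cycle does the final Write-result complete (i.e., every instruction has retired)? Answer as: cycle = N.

c1: issue I1 (DivU)
c2: I1 read-ops, issue I2 (MulU)
c3: I2 read-ops, issue I3 (AddU)
c4: I3 read-ops
c6: I2 finished on MulU, I3 finished on AddU
c7: I2→R1, I3→R2
c9: I1 finished on DivU
c10: I1→R0
c11: issue I4 (DivU)
c12: I4 read-ops, issue I5 (IntU)
c19: I4 finished on DivU
c20: I4→R3
c21: I5 read-ops
c22: I5 finished on IntU
c23: I5→R1
c24: issue I6 (IntU)
c25: I6 read-ops, issue I7 (AddU)
c26: I6 finished on IntU, I7 read-ops
c27: I6→R2
c28: I7 finished on AddU
c29: I7→R0

cycle = 29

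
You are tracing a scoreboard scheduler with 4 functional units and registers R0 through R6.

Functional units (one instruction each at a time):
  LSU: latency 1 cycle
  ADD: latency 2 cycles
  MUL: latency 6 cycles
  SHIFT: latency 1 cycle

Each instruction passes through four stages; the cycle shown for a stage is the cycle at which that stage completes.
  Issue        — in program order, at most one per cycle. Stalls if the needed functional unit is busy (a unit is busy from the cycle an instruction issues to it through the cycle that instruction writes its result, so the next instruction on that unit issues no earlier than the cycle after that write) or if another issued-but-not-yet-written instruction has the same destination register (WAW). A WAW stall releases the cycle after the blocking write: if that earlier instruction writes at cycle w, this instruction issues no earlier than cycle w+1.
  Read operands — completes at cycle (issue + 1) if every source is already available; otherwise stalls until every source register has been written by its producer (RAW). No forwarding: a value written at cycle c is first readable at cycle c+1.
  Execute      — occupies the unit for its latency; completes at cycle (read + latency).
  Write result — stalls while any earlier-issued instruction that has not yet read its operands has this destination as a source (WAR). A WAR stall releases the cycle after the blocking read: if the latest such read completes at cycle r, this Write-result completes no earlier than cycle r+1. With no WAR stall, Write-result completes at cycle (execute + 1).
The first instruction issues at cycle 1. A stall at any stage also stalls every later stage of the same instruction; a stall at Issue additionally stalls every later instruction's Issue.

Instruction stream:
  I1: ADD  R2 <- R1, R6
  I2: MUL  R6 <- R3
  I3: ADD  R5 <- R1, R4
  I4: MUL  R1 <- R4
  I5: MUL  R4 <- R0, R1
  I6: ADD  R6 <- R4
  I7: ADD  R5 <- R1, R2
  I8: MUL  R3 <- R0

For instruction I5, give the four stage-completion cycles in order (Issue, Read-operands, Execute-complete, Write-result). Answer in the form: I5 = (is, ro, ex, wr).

  I1 | 1 | 2 | 4 | 5
  I2 | 2 | 3 | 9 | 10
  I3 | 6 | 7 | 9 | 10   struct: ADD busy until I1 writes@5
  I4 | 11 | 12 | 18 | 19   struct: MUL busy until I2 writes@10
  I5 | 20 | 21 | 27 | 28   struct: MUL busy until I4 writes@19
  I6 | 21 | 29 | 31 | 32   RAW R4: wait I5 write@28
  I7 | 33 | 34 | 36 | 37   struct: ADD busy until I6 writes@32
  I8 | 34 | 35 | 41 | 42

I5 = (20, 21, 27, 28)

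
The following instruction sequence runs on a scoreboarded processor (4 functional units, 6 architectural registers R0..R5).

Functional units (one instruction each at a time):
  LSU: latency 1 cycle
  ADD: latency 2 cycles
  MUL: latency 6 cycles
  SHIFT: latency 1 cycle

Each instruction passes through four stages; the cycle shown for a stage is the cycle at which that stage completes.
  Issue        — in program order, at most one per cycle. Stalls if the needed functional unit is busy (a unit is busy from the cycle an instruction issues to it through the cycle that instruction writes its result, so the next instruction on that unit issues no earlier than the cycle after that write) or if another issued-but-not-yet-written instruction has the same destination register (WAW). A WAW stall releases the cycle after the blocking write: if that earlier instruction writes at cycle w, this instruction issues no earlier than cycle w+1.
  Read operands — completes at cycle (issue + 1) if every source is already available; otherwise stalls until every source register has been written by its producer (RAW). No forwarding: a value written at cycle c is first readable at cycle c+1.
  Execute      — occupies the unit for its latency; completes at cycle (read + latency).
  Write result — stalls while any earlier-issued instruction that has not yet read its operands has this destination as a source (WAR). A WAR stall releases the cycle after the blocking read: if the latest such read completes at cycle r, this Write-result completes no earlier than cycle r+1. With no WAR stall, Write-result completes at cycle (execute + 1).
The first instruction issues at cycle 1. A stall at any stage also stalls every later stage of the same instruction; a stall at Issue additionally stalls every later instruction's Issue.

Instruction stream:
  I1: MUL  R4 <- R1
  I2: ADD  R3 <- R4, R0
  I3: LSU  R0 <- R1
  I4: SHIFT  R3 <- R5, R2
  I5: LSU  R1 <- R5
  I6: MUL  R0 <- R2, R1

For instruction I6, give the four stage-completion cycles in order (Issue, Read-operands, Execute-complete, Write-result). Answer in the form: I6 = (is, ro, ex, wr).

I6 = (16, 19, 25, 26)

cycle 1: I1 issues→MUL
cycle 2: I1 reads · I2 issues→ADD
cycle 3: I3 issues→LSU
cycle 4: I3 reads
cycle 5: I3 exec-done
cycle 8: I1 exec-done
cycle 9: I1 writes R4
cycle 10: I2 reads
cycle 11: I3 writes R0
cycle 12: I2 exec-done
cycle 13: I2 writes R3
cycle 14: I4 issues→SHIFT
cycle 15: I4 reads · I5 issues→LSU
cycle 16: I4 exec-done · I5 reads · I6 issues→MUL
cycle 17: I4 writes R3 · I5 exec-done
cycle 18: I5 writes R1
cycle 19: I6 reads
cycle 25: I6 exec-done
cycle 26: I6 writes R0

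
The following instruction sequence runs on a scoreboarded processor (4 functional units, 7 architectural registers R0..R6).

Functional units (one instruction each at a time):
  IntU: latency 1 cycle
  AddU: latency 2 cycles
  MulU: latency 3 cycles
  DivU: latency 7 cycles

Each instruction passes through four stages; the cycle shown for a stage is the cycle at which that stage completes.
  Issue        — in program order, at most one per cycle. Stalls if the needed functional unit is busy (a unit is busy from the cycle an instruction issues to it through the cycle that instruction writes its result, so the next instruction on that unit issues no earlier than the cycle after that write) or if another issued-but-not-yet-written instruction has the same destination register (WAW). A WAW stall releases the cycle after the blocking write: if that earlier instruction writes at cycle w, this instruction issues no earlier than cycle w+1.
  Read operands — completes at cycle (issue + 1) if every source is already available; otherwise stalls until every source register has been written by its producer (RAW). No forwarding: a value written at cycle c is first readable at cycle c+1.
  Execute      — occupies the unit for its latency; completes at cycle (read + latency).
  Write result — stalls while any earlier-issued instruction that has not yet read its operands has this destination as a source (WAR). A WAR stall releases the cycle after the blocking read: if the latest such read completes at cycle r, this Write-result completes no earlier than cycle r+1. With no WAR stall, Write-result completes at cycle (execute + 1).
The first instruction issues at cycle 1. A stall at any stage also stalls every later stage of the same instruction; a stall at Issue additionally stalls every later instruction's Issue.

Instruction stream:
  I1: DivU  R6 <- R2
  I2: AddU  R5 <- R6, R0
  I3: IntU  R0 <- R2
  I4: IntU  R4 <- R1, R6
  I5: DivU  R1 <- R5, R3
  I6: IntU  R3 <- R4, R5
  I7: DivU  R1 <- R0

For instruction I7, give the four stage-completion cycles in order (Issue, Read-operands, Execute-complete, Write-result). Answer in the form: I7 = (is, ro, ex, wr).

I7 = (24, 25, 32, 33)

cycle 1: I1→DivU
cycle 2: I1 RO · I2→AddU
cycle 3: I3→IntU
cycle 4: I3 RO
cycle 5: I3 EX
cycle 9: I1 EX
cycle 10: I1 WR R6
cycle 11: I2 RO
cycle 12: I3 WR R0
cycle 13: I2 EX · I4→IntU
cycle 14: I2 WR R5 · I4 RO · I5→DivU
cycle 15: I4 EX · I5 RO
cycle 16: I4 WR R4
cycle 17: I6→IntU
cycle 18: I6 RO
cycle 19: I6 EX
cycle 20: I6 WR R3
cycle 22: I5 EX
cycle 23: I5 WR R1
cycle 24: I7→DivU
cycle 25: I7 RO
cycle 32: I7 EX
cycle 33: I7 WR R1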